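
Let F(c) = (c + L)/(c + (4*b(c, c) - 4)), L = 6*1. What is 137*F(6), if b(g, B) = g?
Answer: 822/13 ≈ 63.231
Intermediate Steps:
L = 6
F(c) = (6 + c)/(-4 + 5*c) (F(c) = (c + 6)/(c + (4*c - 4)) = (6 + c)/(c + (-4 + 4*c)) = (6 + c)/(-4 + 5*c))
137*F(6) = 137*((6 + 6)/(-4 + 5*6)) = 137*(12/(-4 + 30)) = 137*(12/26) = 137*((1/26)*12) = 137*(6/13) = 822/13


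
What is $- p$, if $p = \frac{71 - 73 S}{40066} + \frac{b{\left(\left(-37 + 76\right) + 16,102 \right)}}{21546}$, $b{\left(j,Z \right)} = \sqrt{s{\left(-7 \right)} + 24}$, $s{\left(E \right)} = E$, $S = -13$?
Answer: $- \frac{510}{20033} - \frac{\sqrt{17}}{21546} \approx -0.025649$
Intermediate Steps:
$b{\left(j,Z \right)} = \sqrt{17}$ ($b{\left(j,Z \right)} = \sqrt{-7 + 24} = \sqrt{17}$)
$p = \frac{510}{20033} + \frac{\sqrt{17}}{21546}$ ($p = \frac{71 - -949}{40066} + \frac{\sqrt{17}}{21546} = \left(71 + 949\right) \frac{1}{40066} + \sqrt{17} \cdot \frac{1}{21546} = 1020 \cdot \frac{1}{40066} + \frac{\sqrt{17}}{21546} = \frac{510}{20033} + \frac{\sqrt{17}}{21546} \approx 0.025649$)
$- p = - (\frac{510}{20033} + \frac{\sqrt{17}}{21546}) = - \frac{510}{20033} - \frac{\sqrt{17}}{21546}$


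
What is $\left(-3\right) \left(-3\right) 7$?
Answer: $63$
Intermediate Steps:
$\left(-3\right) \left(-3\right) 7 = 9 \cdot 7 = 63$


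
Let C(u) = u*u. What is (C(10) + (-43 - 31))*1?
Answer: 26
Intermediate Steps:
C(u) = u**2
(C(10) + (-43 - 31))*1 = (10**2 + (-43 - 31))*1 = (100 - 74)*1 = 26*1 = 26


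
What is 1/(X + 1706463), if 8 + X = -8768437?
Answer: -1/7061982 ≈ -1.4160e-7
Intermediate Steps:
X = -8768445 (X = -8 - 8768437 = -8768445)
1/(X + 1706463) = 1/(-8768445 + 1706463) = 1/(-7061982) = -1/7061982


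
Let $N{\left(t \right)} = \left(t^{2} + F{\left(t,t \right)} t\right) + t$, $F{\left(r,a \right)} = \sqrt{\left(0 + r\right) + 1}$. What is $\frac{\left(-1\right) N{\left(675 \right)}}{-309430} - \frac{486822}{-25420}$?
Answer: $\frac{8134129923}{393285530} \approx 20.682$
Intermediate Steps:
$F{\left(r,a \right)} = \sqrt{1 + r}$ ($F{\left(r,a \right)} = \sqrt{r + 1} = \sqrt{1 + r}$)
$N{\left(t \right)} = t + t^{2} + t \sqrt{1 + t}$ ($N{\left(t \right)} = \left(t^{2} + \sqrt{1 + t} t\right) + t = \left(t^{2} + t \sqrt{1 + t}\right) + t = t + t^{2} + t \sqrt{1 + t}$)
$\frac{\left(-1\right) N{\left(675 \right)}}{-309430} - \frac{486822}{-25420} = \frac{\left(-1\right) 675 \left(1 + 675 + \sqrt{1 + 675}\right)}{-309430} - \frac{486822}{-25420} = - 675 \left(1 + 675 + \sqrt{676}\right) \left(- \frac{1}{309430}\right) - - \frac{243411}{12710} = - 675 \left(1 + 675 + 26\right) \left(- \frac{1}{309430}\right) + \frac{243411}{12710} = - 675 \cdot 702 \left(- \frac{1}{309430}\right) + \frac{243411}{12710} = \left(-1\right) 473850 \left(- \frac{1}{309430}\right) + \frac{243411}{12710} = \left(-473850\right) \left(- \frac{1}{309430}\right) + \frac{243411}{12710} = \frac{47385}{30943} + \frac{243411}{12710} = \frac{8134129923}{393285530}$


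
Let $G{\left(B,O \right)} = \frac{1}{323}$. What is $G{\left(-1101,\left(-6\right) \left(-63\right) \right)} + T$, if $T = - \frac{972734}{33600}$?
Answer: $- \frac{22439963}{775200} \approx -28.947$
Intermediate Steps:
$G{\left(B,O \right)} = \frac{1}{323}$
$T = - \frac{69481}{2400}$ ($T = \left(-972734\right) \frac{1}{33600} = - \frac{69481}{2400} \approx -28.95$)
$G{\left(-1101,\left(-6\right) \left(-63\right) \right)} + T = \frac{1}{323} - \frac{69481}{2400} = - \frac{22439963}{775200}$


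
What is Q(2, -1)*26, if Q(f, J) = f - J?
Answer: 78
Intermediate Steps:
Q(2, -1)*26 = (2 - 1*(-1))*26 = (2 + 1)*26 = 3*26 = 78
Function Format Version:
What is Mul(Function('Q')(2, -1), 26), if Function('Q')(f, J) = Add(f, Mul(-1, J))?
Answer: 78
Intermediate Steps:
Mul(Function('Q')(2, -1), 26) = Mul(Add(2, Mul(-1, -1)), 26) = Mul(Add(2, 1), 26) = Mul(3, 26) = 78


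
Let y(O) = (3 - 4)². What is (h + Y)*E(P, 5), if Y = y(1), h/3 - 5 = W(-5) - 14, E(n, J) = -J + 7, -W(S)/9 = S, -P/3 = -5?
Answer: 218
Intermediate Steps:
P = 15 (P = -3*(-5) = 15)
W(S) = -9*S
y(O) = 1 (y(O) = (-1)² = 1)
E(n, J) = 7 - J
h = 108 (h = 15 + 3*(-9*(-5) - 14) = 15 + 3*(45 - 14) = 15 + 3*31 = 15 + 93 = 108)
Y = 1
(h + Y)*E(P, 5) = (108 + 1)*(7 - 1*5) = 109*(7 - 5) = 109*2 = 218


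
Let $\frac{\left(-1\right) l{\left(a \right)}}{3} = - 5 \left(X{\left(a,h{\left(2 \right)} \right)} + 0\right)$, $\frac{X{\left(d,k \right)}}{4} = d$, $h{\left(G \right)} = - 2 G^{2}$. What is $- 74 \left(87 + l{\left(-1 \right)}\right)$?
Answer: $-1998$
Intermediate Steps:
$X{\left(d,k \right)} = 4 d$
$l{\left(a \right)} = 60 a$ ($l{\left(a \right)} = - 3 \left(- 5 \left(4 a + 0\right)\right) = - 3 \left(- 5 \cdot 4 a\right) = - 3 \left(- 20 a\right) = 60 a$)
$- 74 \left(87 + l{\left(-1 \right)}\right) = - 74 \left(87 + 60 \left(-1\right)\right) = - 74 \left(87 - 60\right) = \left(-74\right) 27 = -1998$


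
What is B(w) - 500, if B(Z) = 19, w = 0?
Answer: -481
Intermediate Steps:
B(w) - 500 = 19 - 500 = -481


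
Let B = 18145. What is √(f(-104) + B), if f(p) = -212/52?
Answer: 2*√766454/13 ≈ 134.69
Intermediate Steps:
f(p) = -53/13 (f(p) = -212*1/52 = -53/13)
√(f(-104) + B) = √(-53/13 + 18145) = √(235832/13) = 2*√766454/13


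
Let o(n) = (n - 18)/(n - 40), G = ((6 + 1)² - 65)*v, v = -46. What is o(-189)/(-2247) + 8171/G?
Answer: 1401447307/126239456 ≈ 11.102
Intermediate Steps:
G = 736 (G = ((6 + 1)² - 65)*(-46) = (7² - 65)*(-46) = (49 - 65)*(-46) = -16*(-46) = 736)
o(n) = (-18 + n)/(-40 + n)
o(-189)/(-2247) + 8171/G = ((-18 - 189)/(-40 - 189))/(-2247) + 8171/736 = (-207/(-229))*(-1/2247) + 8171*(1/736) = -1/229*(-207)*(-1/2247) + 8171/736 = (207/229)*(-1/2247) + 8171/736 = -69/171521 + 8171/736 = 1401447307/126239456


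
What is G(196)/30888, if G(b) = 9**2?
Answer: 3/1144 ≈ 0.0026224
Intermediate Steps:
G(b) = 81
G(196)/30888 = 81/30888 = 81*(1/30888) = 3/1144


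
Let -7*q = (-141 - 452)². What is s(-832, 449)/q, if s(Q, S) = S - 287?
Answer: -1134/351649 ≈ -0.0032248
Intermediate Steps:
s(Q, S) = -287 + S
q = -351649/7 (q = -(-141 - 452)²/7 = -⅐*(-593)² = -⅐*351649 = -351649/7 ≈ -50236.)
s(-832, 449)/q = (-287 + 449)/(-351649/7) = 162*(-7/351649) = -1134/351649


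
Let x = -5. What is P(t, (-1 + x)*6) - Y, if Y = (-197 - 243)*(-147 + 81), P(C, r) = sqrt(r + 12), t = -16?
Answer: -29040 + 2*I*sqrt(6) ≈ -29040.0 + 4.899*I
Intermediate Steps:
P(C, r) = sqrt(12 + r)
Y = 29040 (Y = -440*(-66) = 29040)
P(t, (-1 + x)*6) - Y = sqrt(12 + (-1 - 5)*6) - 1*29040 = sqrt(12 - 6*6) - 29040 = sqrt(12 - 36) - 29040 = sqrt(-24) - 29040 = 2*I*sqrt(6) - 29040 = -29040 + 2*I*sqrt(6)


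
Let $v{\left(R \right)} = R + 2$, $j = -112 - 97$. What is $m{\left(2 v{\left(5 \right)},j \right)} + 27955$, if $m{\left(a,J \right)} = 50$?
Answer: $28005$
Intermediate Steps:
$j = -209$
$v{\left(R \right)} = 2 + R$
$m{\left(2 v{\left(5 \right)},j \right)} + 27955 = 50 + 27955 = 28005$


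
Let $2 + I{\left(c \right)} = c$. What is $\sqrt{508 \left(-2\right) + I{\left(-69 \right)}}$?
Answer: $i \sqrt{1087} \approx 32.97 i$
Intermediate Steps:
$I{\left(c \right)} = -2 + c$
$\sqrt{508 \left(-2\right) + I{\left(-69 \right)}} = \sqrt{508 \left(-2\right) - 71} = \sqrt{-1016 - 71} = \sqrt{-1087} = i \sqrt{1087}$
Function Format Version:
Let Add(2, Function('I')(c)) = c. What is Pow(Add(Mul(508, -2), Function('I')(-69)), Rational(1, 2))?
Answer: Mul(I, Pow(1087, Rational(1, 2))) ≈ Mul(32.970, I)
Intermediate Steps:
Function('I')(c) = Add(-2, c)
Pow(Add(Mul(508, -2), Function('I')(-69)), Rational(1, 2)) = Pow(Add(Mul(508, -2), Add(-2, -69)), Rational(1, 2)) = Pow(Add(-1016, -71), Rational(1, 2)) = Pow(-1087, Rational(1, 2)) = Mul(I, Pow(1087, Rational(1, 2)))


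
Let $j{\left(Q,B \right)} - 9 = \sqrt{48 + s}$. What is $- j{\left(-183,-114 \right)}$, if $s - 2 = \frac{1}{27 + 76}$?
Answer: $-9 - \frac{\sqrt{530553}}{103} \approx -16.072$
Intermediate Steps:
$s = \frac{207}{103}$ ($s = 2 + \frac{1}{27 + 76} = 2 + \frac{1}{103} = \frac{207}{103} \approx 2.0097$)
$j{\left(Q,B \right)} = 9 + \frac{\sqrt{530553}}{103}$ ($j{\left(Q,B \right)} = 9 + \sqrt{48 + \frac{207}{103}} = 9 + \sqrt{\frac{5151}{103}} = 9 + \frac{\sqrt{530553}}{103}$)
$- j{\left(-183,-114 \right)} = - (9 + \frac{\sqrt{530553}}{103}) = -9 - \frac{\sqrt{530553}}{103}$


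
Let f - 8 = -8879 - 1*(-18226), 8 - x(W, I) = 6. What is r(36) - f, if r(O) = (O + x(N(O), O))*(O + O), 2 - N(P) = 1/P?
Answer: -6619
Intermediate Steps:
N(P) = 2 - 1/P
x(W, I) = 2 (x(W, I) = 8 - 1*6 = 8 - 6 = 2)
r(O) = 2*O*(2 + O) (r(O) = (O + 2)*(O + O) = (2 + O)*(2*O) = 2*O*(2 + O))
f = 9355 (f = 8 + (-8879 - 1*(-18226)) = 8 + (-8879 + 18226) = 8 + 9347 = 9355)
r(36) - f = 2*36*(2 + 36) - 1*9355 = 2*36*38 - 9355 = 2736 - 9355 = -6619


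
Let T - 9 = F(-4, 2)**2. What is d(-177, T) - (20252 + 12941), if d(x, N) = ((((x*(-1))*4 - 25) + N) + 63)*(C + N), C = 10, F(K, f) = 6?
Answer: 10312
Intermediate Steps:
T = 45 (T = 9 + 6**2 = 9 + 36 = 45)
d(x, N) = (10 + N)*(38 + N - 4*x) (d(x, N) = ((((x*(-1))*4 - 25) + N) + 63)*(10 + N) = (((-x*4 - 25) + N) + 63)*(10 + N) = (((-4*x - 25) + N) + 63)*(10 + N) = (((-25 - 4*x) + N) + 63)*(10 + N) = ((-25 + N - 4*x) + 63)*(10 + N) = (38 + N - 4*x)*(10 + N) = (10 + N)*(38 + N - 4*x))
d(-177, T) - (20252 + 12941) = (380 + 45**2 - 40*(-177) + 48*45 - 4*45*(-177)) - (20252 + 12941) = (380 + 2025 + 7080 + 2160 + 31860) - 1*33193 = 43505 - 33193 = 10312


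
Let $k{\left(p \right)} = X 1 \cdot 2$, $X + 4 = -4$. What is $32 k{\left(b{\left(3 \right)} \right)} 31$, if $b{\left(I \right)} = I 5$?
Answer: $-15872$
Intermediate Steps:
$X = -8$ ($X = -4 - 4 = -8$)
$b{\left(I \right)} = 5 I$
$k{\left(p \right)} = -16$ ($k{\left(p \right)} = \left(-8\right) 1 \cdot 2 = \left(-8\right) 2 = -16$)
$32 k{\left(b{\left(3 \right)} \right)} 31 = 32 \left(-16\right) 31 = \left(-512\right) 31 = -15872$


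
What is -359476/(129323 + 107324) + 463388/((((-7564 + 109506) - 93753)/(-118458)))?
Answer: -12990033784053452/1937902283 ≈ -6.7031e+6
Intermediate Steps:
-359476/(129323 + 107324) + 463388/((((-7564 + 109506) - 93753)/(-118458))) = -359476/236647 + 463388/(((101942 - 93753)*(-1/118458))) = -359476*1/236647 + 463388/((8189*(-1/118458))) = -359476/236647 + 463388/(-8189/118458) = -359476/236647 + 463388*(-118458/8189) = -359476/236647 - 54892015704/8189 = -12990033784053452/1937902283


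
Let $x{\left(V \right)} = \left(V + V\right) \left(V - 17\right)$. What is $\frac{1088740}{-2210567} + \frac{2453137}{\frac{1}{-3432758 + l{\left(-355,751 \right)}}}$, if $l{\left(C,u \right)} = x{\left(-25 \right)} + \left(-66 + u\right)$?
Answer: $- \frac{18600138870230194407}{2210567} \approx -8.4142 \cdot 10^{12}$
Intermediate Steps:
$x{\left(V \right)} = 2 V \left(-17 + V\right)$
$l{\left(C,u \right)} = 2034 + u$ ($l{\left(C,u \right)} = 2 \left(-25\right) \left(-17 - 25\right) + \left(-66 + u\right) = 2 \left(-25\right) \left(-42\right) + \left(-66 + u\right) = 2100 + \left(-66 + u\right) = 2034 + u$)
$\frac{1088740}{-2210567} + \frac{2453137}{\frac{1}{-3432758 + l{\left(-355,751 \right)}}} = \frac{1088740}{-2210567} + \frac{2453137}{\frac{1}{-3432758 + \left(2034 + 751\right)}} = 1088740 \left(- \frac{1}{2210567}\right) + \frac{2453137}{\frac{1}{-3432758 + 2785}} = - \frac{1088740}{2210567} + \frac{2453137}{\frac{1}{-3429973}} = - \frac{1088740}{2210567} + \frac{2453137}{- \frac{1}{3429973}} = - \frac{1088740}{2210567} + 2453137 \left(-3429973\right) = - \frac{1088740}{2210567} - 8414193675301 = - \frac{18600138870230194407}{2210567}$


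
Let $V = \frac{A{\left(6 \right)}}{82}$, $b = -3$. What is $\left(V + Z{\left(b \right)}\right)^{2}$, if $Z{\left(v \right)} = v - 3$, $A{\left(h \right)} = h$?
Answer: $\frac{59049}{1681} \approx 35.127$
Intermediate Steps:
$Z{\left(v \right)} = -3 + v$
$V = \frac{3}{41}$ ($V = \frac{6}{82} = 6 \cdot \frac{1}{82} = \frac{3}{41} \approx 0.073171$)
$\left(V + Z{\left(b \right)}\right)^{2} = \left(\frac{3}{41} - 6\right)^{2} = \left(- \frac{243}{41}\right)^{2} = \frac{59049}{1681}$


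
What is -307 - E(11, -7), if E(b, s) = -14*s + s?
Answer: -398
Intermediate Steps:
E(b, s) = -13*s
-307 - E(11, -7) = -307 - (-13)*(-7) = -307 - 1*91 = -307 - 91 = -398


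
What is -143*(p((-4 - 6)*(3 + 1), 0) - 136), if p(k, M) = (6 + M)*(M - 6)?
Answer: 24596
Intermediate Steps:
p(k, M) = (-6 + M)*(6 + M) (p(k, M) = (6 + M)*(-6 + M) = (-6 + M)*(6 + M))
-143*(p((-4 - 6)*(3 + 1), 0) - 136) = -143*((-36 + 0²) - 136) = -143*((-36 + 0) - 136) = -143*(-36 - 136) = -143*(-172) = 24596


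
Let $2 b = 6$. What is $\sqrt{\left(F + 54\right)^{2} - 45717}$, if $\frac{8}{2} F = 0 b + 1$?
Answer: $\frac{7 i \sqrt{13967}}{4} \approx 206.82 i$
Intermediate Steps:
$b = 3$ ($b = \frac{1}{2} \cdot 6 = 3$)
$F = \frac{1}{4}$ ($F = \frac{0 \cdot 3 + 1}{4} = \frac{0 + 1}{4} = \frac{1}{4} \cdot 1 = \frac{1}{4} \approx 0.25$)
$\sqrt{\left(F + 54\right)^{2} - 45717} = \sqrt{\left(\frac{1}{4} + 54\right)^{2} - 45717} = \sqrt{\left(\frac{217}{4}\right)^{2} - 45717} = \sqrt{\frac{47089}{16} - 45717} = \sqrt{- \frac{684383}{16}} = \frac{7 i \sqrt{13967}}{4}$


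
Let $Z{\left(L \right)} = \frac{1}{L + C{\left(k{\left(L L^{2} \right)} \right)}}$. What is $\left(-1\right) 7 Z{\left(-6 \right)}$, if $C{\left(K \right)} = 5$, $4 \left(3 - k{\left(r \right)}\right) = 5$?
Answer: $7$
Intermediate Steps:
$k{\left(r \right)} = \frac{7}{4}$ ($k{\left(r \right)} = 3 - \frac{5}{4} = \frac{7}{4}$)
$Z{\left(L \right)} = \frac{1}{5 + L}$ ($Z{\left(L \right)} = \frac{1}{L + 5} = \frac{1}{5 + L}$)
$\left(-1\right) 7 Z{\left(-6 \right)} = \frac{\left(-1\right) 7}{5 - 6} = - \frac{7}{-1} = \left(-7\right) \left(-1\right) = 7$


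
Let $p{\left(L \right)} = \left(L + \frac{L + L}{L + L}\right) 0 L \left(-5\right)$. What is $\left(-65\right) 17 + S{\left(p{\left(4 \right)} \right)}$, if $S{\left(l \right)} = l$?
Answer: $-1105$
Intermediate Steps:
$p{\left(L \right)} = 0$ ($p{\left(L \right)} = \left(L + \frac{2 L}{2 L}\right) 0 \left(-5\right) = \left(L + 2 L \frac{1}{2 L}\right) 0 = \left(L + 1\right) 0 = \left(1 + L\right) 0 = 0$)
$\left(-65\right) 17 + S{\left(p{\left(4 \right)} \right)} = \left(-65\right) 17 + 0 = -1105 + 0 = -1105$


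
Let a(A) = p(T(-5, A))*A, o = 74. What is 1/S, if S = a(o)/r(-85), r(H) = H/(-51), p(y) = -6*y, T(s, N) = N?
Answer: -5/98568 ≈ -5.0726e-5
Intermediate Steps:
r(H) = -H/51 (r(H) = H*(-1/51) = -H/51)
a(A) = -6*A**2 (a(A) = (-6*A)*A = -6*A**2)
S = -98568/5 (S = (-6*74**2)/((-1/51*(-85))) = (-6*5476)/(5/3) = -32856*3/5 = -98568/5 ≈ -19714.)
1/S = 1/(-98568/5) = -5/98568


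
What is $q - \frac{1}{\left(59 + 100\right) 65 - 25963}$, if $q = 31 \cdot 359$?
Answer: $\frac{173924013}{15628} \approx 11129.0$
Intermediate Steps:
$q = 11129$
$q - \frac{1}{\left(59 + 100\right) 65 - 25963} = 11129 - \frac{1}{\left(59 + 100\right) 65 - 25963} = 11129 - \frac{1}{159 \cdot 65 - 25963} = 11129 - \frac{1}{10335 - 25963} = 11129 - \frac{1}{-15628} = 11129 - - \frac{1}{15628} = 11129 + \frac{1}{15628} = \frac{173924013}{15628}$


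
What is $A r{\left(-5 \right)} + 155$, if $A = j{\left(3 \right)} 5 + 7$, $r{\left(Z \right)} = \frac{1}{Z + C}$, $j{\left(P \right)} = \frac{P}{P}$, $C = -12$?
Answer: $\frac{2623}{17} \approx 154.29$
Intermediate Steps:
$j{\left(P \right)} = 1$
$r{\left(Z \right)} = \frac{1}{-12 + Z}$ ($r{\left(Z \right)} = \frac{1}{Z - 12} = \frac{1}{-12 + Z}$)
$A = 12$ ($A = 1 \cdot 5 + 7 = 5 + 7 = 12$)
$A r{\left(-5 \right)} + 155 = \frac{12}{-12 - 5} + 155 = \frac{12}{-17} + 155 = 12 \left(- \frac{1}{17}\right) + 155 = - \frac{12}{17} + 155 = \frac{2623}{17}$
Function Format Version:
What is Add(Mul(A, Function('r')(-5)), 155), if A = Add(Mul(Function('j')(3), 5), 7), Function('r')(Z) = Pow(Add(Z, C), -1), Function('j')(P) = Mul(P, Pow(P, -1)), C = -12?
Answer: Rational(2623, 17) ≈ 154.29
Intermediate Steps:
Function('j')(P) = 1
Function('r')(Z) = Pow(Add(-12, Z), -1) (Function('r')(Z) = Pow(Add(Z, -12), -1) = Pow(Add(-12, Z), -1))
A = 12 (A = Add(Mul(1, 5), 7) = Add(5, 7) = 12)
Add(Mul(A, Function('r')(-5)), 155) = Add(Mul(12, Pow(Add(-12, -5), -1)), 155) = Add(Mul(12, Pow(-17, -1)), 155) = Add(Mul(12, Rational(-1, 17)), 155) = Add(Rational(-12, 17), 155) = Rational(2623, 17)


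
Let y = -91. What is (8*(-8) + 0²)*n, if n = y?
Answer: 5824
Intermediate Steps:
n = -91
(8*(-8) + 0²)*n = (8*(-8) + 0²)*(-91) = (-64 + 0)*(-91) = -64*(-91) = 5824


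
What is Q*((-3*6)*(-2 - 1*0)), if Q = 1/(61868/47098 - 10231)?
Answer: -847764/240898885 ≈ -0.0035192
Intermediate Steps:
Q = -23549/240898885 (Q = 1/(61868*(1/47098) - 10231) = 1/(30934/23549 - 10231) = 1/(-240898885/23549) = -23549/240898885 ≈ -9.7755e-5)
Q*((-3*6)*(-2 - 1*0)) = -23549*(-3*6)*(-2 - 1*0)/240898885 = -(-423882)*(-2 + 0)/240898885 = -(-423882)*(-2)/240898885 = -23549/240898885*36 = -847764/240898885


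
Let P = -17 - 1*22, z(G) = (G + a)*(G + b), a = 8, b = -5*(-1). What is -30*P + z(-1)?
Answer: 1198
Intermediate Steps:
b = 5
z(G) = (5 + G)*(8 + G) (z(G) = (G + 8)*(G + 5) = (8 + G)*(5 + G) = (5 + G)*(8 + G))
P = -39 (P = -17 - 22 = -39)
-30*P + z(-1) = -30*(-39) + (40 + (-1)² + 13*(-1)) = 1170 + (40 + 1 - 13) = 1170 + 28 = 1198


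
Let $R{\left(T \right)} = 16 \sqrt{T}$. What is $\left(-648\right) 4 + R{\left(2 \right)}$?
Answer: $-2592 + 16 \sqrt{2} \approx -2569.4$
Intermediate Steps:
$\left(-648\right) 4 + R{\left(2 \right)} = \left(-648\right) 4 + 16 \sqrt{2} = -2592 + 16 \sqrt{2}$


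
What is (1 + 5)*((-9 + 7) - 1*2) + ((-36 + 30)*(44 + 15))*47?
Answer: -16662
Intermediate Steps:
(1 + 5)*((-9 + 7) - 1*2) + ((-36 + 30)*(44 + 15))*47 = 6*(-2 - 2) - 6*59*47 = 6*(-4) - 354*47 = -24 - 16638 = -16662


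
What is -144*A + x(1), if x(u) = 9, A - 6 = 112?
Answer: -16983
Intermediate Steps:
A = 118 (A = 6 + 112 = 118)
-144*A + x(1) = -144*118 + 9 = -16992 + 9 = -16983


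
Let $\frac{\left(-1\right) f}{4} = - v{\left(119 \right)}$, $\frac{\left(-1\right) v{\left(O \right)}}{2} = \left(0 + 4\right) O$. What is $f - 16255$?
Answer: $-20063$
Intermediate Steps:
$v{\left(O \right)} = - 8 O$ ($v{\left(O \right)} = - 2 \left(0 + 4\right) O = - 2 \cdot 4 O = - 8 O$)
$f = -3808$ ($f = - 4 \left(- \left(-8\right) 119\right) = - 4 \left(\left(-1\right) \left(-952\right)\right) = \left(-4\right) 952 = -3808$)
$f - 16255 = -3808 - 16255 = -20063$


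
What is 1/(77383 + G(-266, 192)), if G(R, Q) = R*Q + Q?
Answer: 1/26503 ≈ 3.7732e-5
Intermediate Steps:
G(R, Q) = Q + Q*R (G(R, Q) = Q*R + Q = Q + Q*R)
1/(77383 + G(-266, 192)) = 1/(77383 + 192*(1 - 266)) = 1/(77383 + 192*(-265)) = 1/(77383 - 50880) = 1/26503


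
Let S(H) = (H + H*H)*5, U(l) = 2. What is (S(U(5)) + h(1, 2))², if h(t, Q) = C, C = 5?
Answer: 1225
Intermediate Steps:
h(t, Q) = 5
S(H) = 5*H + 5*H² (S(H) = (H + H²)*5 = 5*H + 5*H²)
(S(U(5)) + h(1, 2))² = (5*2*(1 + 2) + 5)² = (5*2*3 + 5)² = (30 + 5)² = 35² = 1225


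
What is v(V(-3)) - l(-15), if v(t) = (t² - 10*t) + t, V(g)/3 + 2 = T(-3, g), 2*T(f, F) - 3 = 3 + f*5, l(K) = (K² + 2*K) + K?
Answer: 1503/4 ≈ 375.75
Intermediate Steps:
l(K) = K² + 3*K
T(f, F) = 3 + 5*f/2 (T(f, F) = 3/2 + (3 + f*5)/2 = 3/2 + (3 + 5*f)/2 = 3/2 + (3/2 + 5*f/2) = 3 + 5*f/2)
V(g) = -39/2 (V(g) = -6 + 3*(3 + (5/2)*(-3)) = -6 + 3*(3 - 15/2) = -6 + 3*(-9/2) = -6 - 27/2 = -39/2)
v(t) = t² - 9*t
v(V(-3)) - l(-15) = -39*(-9 - 39/2)/2 - (-15)*(3 - 15) = -39/2*(-57/2) - (-15)*(-12) = 2223/4 - 1*180 = 2223/4 - 180 = 1503/4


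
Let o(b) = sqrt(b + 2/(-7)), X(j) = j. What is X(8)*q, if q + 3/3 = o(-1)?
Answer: -8 + 24*I*sqrt(7)/7 ≈ -8.0 + 9.0712*I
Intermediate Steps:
o(b) = sqrt(-2/7 + b) (o(b) = sqrt(b + 2*(-1/7)) = sqrt(b - 2/7) = sqrt(-2/7 + b))
q = -1 + 3*I*sqrt(7)/7 (q = -1 + sqrt(-14 + 49*(-1))/7 = -1 + sqrt(-14 - 49)/7 = -1 + sqrt(-63)/7 = -1 + (3*I*sqrt(7))/7 = -1 + 3*I*sqrt(7)/7 ≈ -1.0 + 1.1339*I)
X(8)*q = 8*(-1 + 3*I*sqrt(7)/7) = -8 + 24*I*sqrt(7)/7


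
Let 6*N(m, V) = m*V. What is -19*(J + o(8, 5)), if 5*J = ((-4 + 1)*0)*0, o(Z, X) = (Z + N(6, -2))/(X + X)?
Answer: -57/5 ≈ -11.400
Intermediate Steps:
N(m, V) = V*m/6 (N(m, V) = (m*V)/6 = (V*m)/6 = V*m/6)
o(Z, X) = (-2 + Z)/(2*X) (o(Z, X) = (Z + (1/6)*(-2)*6)/(X + X) = (Z - 2)/((2*X)) = (-2 + Z)*(1/(2*X)) = (-2 + Z)/(2*X))
J = 0 (J = (((-4 + 1)*0)*0)/5 = (-3*0*0)/5 = (0*0)/5 = (1/5)*0 = 0)
-19*(J + o(8, 5)) = -19*(0 + (1/2)*(-2 + 8)/5) = -19*(0 + (1/2)*(1/5)*6) = -19*(0 + 3/5) = -19*3/5 = -57/5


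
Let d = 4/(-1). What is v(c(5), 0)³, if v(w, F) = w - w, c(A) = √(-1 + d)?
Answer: 0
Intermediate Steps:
d = -4 (d = 4*(-1) = -4)
c(A) = I*√5 (c(A) = √(-1 - 4) = √(-5) = I*√5)
v(w, F) = 0
v(c(5), 0)³ = 0³ = 0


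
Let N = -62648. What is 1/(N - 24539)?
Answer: -1/87187 ≈ -1.1470e-5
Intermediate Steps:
1/(N - 24539) = 1/(-62648 - 24539) = 1/(-87187) = -1/87187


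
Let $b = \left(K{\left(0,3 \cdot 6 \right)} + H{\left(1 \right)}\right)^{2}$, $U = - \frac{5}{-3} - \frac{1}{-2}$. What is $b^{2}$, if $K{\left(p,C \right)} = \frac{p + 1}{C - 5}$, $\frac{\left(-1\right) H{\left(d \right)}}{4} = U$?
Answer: $\frac{12594450625}{2313441} \approx 5444.0$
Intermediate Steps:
$U = \frac{13}{6}$ ($U = \left(-5\right) \left(- \frac{1}{3}\right) - - \frac{1}{2} = \frac{5}{3} + \frac{1}{2} = \frac{13}{6} \approx 2.1667$)
$H{\left(d \right)} = - \frac{26}{3}$ ($H{\left(d \right)} = \left(-4\right) \frac{13}{6} = - \frac{26}{3}$)
$K{\left(p,C \right)} = \frac{1 + p}{-5 + C}$
$b = \frac{112225}{1521}$ ($b = \left(\frac{1 + 0}{-5 + 3 \cdot 6} - \frac{26}{3}\right)^{2} = \left(\frac{1}{-5 + 18} \cdot 1 - \frac{26}{3}\right)^{2} = \left(\frac{1}{13} \cdot 1 - \frac{26}{3}\right)^{2} = \left(\frac{1}{13} - \frac{26}{3}\right)^{2} = \left(- \frac{335}{39}\right)^{2} = \frac{112225}{1521} \approx 73.784$)
$b^{2} = \left(\frac{112225}{1521}\right)^{2} = \frac{12594450625}{2313441}$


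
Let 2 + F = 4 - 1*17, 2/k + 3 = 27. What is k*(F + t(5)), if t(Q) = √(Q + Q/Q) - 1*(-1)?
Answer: -7/6 + √6/12 ≈ -0.96254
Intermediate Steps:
k = 1/12 (k = 2/(-3 + 27) = 2/24 = 2*(1/24) = 1/12 ≈ 0.083333)
F = -15 (F = -2 + (4 - 1*17) = -2 + (4 - 17) = -2 - 13 = -15)
t(Q) = 1 + √(1 + Q) (t(Q) = √(Q + 1) + 1 = √(1 + Q) + 1 = 1 + √(1 + Q))
k*(F + t(5)) = (-15 + (1 + √(1 + 5)))/12 = (-15 + (1 + √6))/12 = (-14 + √6)/12 = -7/6 + √6/12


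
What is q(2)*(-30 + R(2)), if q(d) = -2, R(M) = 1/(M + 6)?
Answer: 239/4 ≈ 59.750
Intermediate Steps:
R(M) = 1/(6 + M)
q(2)*(-30 + R(2)) = -2*(-30 + 1/(6 + 2)) = -2*(-30 + 1/8) = -2*(-30 + ⅛) = -2*(-239/8) = 239/4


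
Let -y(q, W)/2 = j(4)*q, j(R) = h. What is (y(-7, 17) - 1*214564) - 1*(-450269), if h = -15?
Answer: 235495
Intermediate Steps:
j(R) = -15
y(q, W) = 30*q (y(q, W) = -(-30)*q = 30*q)
(y(-7, 17) - 1*214564) - 1*(-450269) = (30*(-7) - 1*214564) - 1*(-450269) = (-210 - 214564) + 450269 = -214774 + 450269 = 235495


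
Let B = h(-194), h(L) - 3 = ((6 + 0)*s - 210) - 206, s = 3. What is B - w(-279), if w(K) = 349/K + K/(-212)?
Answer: -23367313/59148 ≈ -395.06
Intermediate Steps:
w(K) = 349/K - K/212 (w(K) = 349/K + K*(-1/212) = 349/K - K/212)
h(L) = -395 (h(L) = 3 + (((6 + 0)*3 - 210) - 206) = 3 + ((6*3 - 210) - 206) = 3 + ((18 - 210) - 206) = 3 + (-192 - 206) = 3 - 398 = -395)
B = -395
B - w(-279) = -395 - (349/(-279) - 1/212*(-279)) = -395 - (349*(-1/279) + 279/212) = -395 - (-349/279 + 279/212) = -395 - 1*3853/59148 = -395 - 3853/59148 = -23367313/59148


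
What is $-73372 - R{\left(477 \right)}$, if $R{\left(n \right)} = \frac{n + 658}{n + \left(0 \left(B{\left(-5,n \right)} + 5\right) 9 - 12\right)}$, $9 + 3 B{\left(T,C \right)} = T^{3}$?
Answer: $- \frac{6823823}{93} \approx -73375.0$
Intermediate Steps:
$B{\left(T,C \right)} = -3 + \frac{T^{3}}{3}$
$R{\left(n \right)} = \frac{658 + n}{-12 + n}$ ($R{\left(n \right)} = \frac{n + 658}{n - \left(12 - 0 \left(\left(-3 + \frac{\left(-5\right)^{3}}{3}\right) + 5\right) 9\right)} = \frac{658 + n}{n - \left(12 - 0 \left(\left(-3 + \frac{1}{3} \left(-125\right)\right) + 5\right) 9\right)} = \frac{658 + n}{n - \left(12 - 0 \left(\left(-3 - \frac{125}{3}\right) + 5\right) 9\right)} = \frac{658 + n}{n - \left(12 - 0 \left(- \frac{134}{3} + 5\right) 9\right)} = \frac{658 + n}{n - \left(12 - 0 \left(- \frac{119}{3}\right) 9\right)} = \frac{658 + n}{n + \left(0 \cdot 9 - 12\right)} = \frac{658 + n}{n + \left(0 - 12\right)} = \frac{658 + n}{n - 12} = \frac{658 + n}{-12 + n}$)
$-73372 - R{\left(477 \right)} = -73372 - \frac{658 + 477}{-12 + 477} = -73372 - \frac{1}{465} \cdot 1135 = -73372 - \frac{227}{93} = - \frac{6823823}{93}$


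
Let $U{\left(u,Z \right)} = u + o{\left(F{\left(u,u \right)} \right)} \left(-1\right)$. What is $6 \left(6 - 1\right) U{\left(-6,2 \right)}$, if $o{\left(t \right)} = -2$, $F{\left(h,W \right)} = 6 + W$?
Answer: $-120$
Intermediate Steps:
$U{\left(u,Z \right)} = 2 + u$ ($U{\left(u,Z \right)} = u - -2 = u + 2 = 2 + u$)
$6 \left(6 - 1\right) U{\left(-6,2 \right)} = 6 \left(6 - 1\right) \left(2 - 6\right) = 6 \left(6 - 1\right) \left(-4\right) = 6 \cdot 5 \left(-4\right) = 30 \left(-4\right) = -120$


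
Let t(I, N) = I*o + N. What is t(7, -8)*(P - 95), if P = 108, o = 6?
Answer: 442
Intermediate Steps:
t(I, N) = N + 6*I (t(I, N) = I*6 + N = 6*I + N = N + 6*I)
t(7, -8)*(P - 95) = (-8 + 6*7)*(108 - 95) = (-8 + 42)*13 = 34*13 = 442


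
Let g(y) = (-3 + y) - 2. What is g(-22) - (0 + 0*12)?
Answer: -27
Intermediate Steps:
g(y) = -5 + y
g(-22) - (0 + 0*12) = (-5 - 22) - (0 + 0*12) = -27 - (0 + 0) = -27 - 1*0 = -27 + 0 = -27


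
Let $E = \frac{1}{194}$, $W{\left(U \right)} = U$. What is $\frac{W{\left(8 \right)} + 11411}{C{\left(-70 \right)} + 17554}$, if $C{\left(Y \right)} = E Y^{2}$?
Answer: $\frac{1107643}{1705188} \approx 0.64957$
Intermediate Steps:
$E = \frac{1}{194} \approx 0.0051546$
$C{\left(Y \right)} = \frac{Y^{2}}{194}$
$\frac{W{\left(8 \right)} + 11411}{C{\left(-70 \right)} + 17554} = \frac{8 + 11411}{\frac{\left(-70\right)^{2}}{194} + 17554} = \frac{11419}{\frac{1}{194} \cdot 4900 + 17554} = \frac{11419}{\frac{2450}{97} + 17554} = \frac{11419}{\frac{1705188}{97}} = 11419 \cdot \frac{97}{1705188} = \frac{1107643}{1705188}$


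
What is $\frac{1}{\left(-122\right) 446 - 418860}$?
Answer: $- \frac{1}{473272} \approx -2.1129 \cdot 10^{-6}$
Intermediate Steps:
$\frac{1}{\left(-122\right) 446 - 418860} = \frac{1}{-54412 - 418860} = \frac{1}{-473272} = - \frac{1}{473272}$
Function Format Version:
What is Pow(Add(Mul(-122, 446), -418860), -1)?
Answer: Rational(-1, 473272) ≈ -2.1129e-6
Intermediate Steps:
Pow(Add(Mul(-122, 446), -418860), -1) = Pow(Add(-54412, -418860), -1) = Pow(-473272, -1) = Rational(-1, 473272)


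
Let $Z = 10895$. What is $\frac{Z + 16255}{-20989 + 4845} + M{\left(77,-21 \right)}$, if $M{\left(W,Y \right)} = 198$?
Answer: $\frac{1584681}{8072} \approx 196.32$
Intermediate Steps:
$\frac{Z + 16255}{-20989 + 4845} + M{\left(77,-21 \right)} = \frac{10895 + 16255}{-20989 + 4845} + 198 = \frac{27150}{-16144} + 198 = 27150 \left(- \frac{1}{16144}\right) + 198 = - \frac{13575}{8072} + 198 = \frac{1584681}{8072}$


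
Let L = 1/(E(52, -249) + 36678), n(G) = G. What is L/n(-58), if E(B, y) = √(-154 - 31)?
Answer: I/(58*(√185 - 36678*I)) ≈ -4.7007e-7 + 1.7432e-10*I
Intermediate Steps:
E(B, y) = I*√185 (E(B, y) = √(-185) = I*√185)
L = 1/(36678 + I*√185) (L = 1/(I*√185 + 36678) = 1/(36678 + I*√185) ≈ 2.7264e-5 - 1.01e-8*I)
L/n(-58) = (36678/1345275869 - I*√185/1345275869)/(-58) = (36678/1345275869 - I*√185/1345275869)*(-1/58) = -18339/39013000201 + I*√185/78026000402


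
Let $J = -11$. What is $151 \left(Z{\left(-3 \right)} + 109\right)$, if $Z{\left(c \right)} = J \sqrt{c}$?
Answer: $16459 - 1661 i \sqrt{3} \approx 16459.0 - 2876.9 i$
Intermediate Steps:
$Z{\left(c \right)} = - 11 \sqrt{c}$
$151 \left(Z{\left(-3 \right)} + 109\right) = 151 \left(- 11 \sqrt{-3} + 109\right) = 151 \left(- 11 i \sqrt{3} + 109\right) = 151 \left(109 - 11 i \sqrt{3}\right) = 16459 - 1661 i \sqrt{3}$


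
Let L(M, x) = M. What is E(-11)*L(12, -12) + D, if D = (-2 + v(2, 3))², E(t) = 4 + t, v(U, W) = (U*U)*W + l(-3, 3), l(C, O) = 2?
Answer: 60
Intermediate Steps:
v(U, W) = 2 + W*U² (v(U, W) = (U*U)*W + 2 = U²*W + 2 = W*U² + 2 = 2 + W*U²)
D = 144 (D = (-2 + (2 + 3*2²))² = (-2 + (2 + 3*4))² = (-2 + (2 + 12))² = (-2 + 14)² = 12² = 144)
E(-11)*L(12, -12) + D = (4 - 11)*12 + 144 = -7*12 + 144 = -84 + 144 = 60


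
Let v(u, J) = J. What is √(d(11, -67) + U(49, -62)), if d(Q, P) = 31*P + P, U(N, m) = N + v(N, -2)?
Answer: 3*I*√233 ≈ 45.793*I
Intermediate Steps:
U(N, m) = -2 + N (U(N, m) = N - 2 = -2 + N)
d(Q, P) = 32*P
√(d(11, -67) + U(49, -62)) = √(32*(-67) + (-2 + 49)) = √(-2144 + 47) = √(-2097) = 3*I*√233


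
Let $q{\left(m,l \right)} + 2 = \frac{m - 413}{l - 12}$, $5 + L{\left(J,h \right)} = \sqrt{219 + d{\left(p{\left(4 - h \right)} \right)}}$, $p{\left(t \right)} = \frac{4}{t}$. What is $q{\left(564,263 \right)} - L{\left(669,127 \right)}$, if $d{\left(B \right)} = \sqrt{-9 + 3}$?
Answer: $\frac{904}{251} - \sqrt{219 + i \sqrt{6}} \approx -11.197 - 0.082759 i$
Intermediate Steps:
$d{\left(B \right)} = i \sqrt{6}$ ($d{\left(B \right)} = \sqrt{-6} = i \sqrt{6}$)
$L{\left(J,h \right)} = -5 + \sqrt{219 + i \sqrt{6}}$
$q{\left(m,l \right)} = -2 + \frac{-413 + m}{-12 + l}$ ($q{\left(m,l \right)} = -2 + \frac{m - 413}{l - 12} = -2 + \frac{-413 + m}{-12 + l}$)
$q{\left(564,263 \right)} - L{\left(669,127 \right)} = \frac{-389 + 564 - 526}{-12 + 263} - \left(-5 + \sqrt{219 + i \sqrt{6}}\right) = \frac{-389 + 564 - 526}{251} + \left(5 - \sqrt{219 + i \sqrt{6}}\right) = \frac{1}{251} \left(-351\right) + \left(5 - \sqrt{219 + i \sqrt{6}}\right) = - \frac{351}{251} + \left(5 - \sqrt{219 + i \sqrt{6}}\right) = \frac{904}{251} - \sqrt{219 + i \sqrt{6}}$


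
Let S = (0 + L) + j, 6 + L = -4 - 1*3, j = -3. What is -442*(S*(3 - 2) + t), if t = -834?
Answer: 375700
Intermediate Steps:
L = -13 (L = -6 + (-4 - 1*3) = -6 + (-4 - 3) = -6 - 7 = -13)
S = -16 (S = (0 - 13) - 3 = -13 - 3 = -16)
-442*(S*(3 - 2) + t) = -442*(-16*(3 - 2) - 834) = -442*(-16*1 - 834) = -442*(-16 - 834) = -442*(-850) = 375700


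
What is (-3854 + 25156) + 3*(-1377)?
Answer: 17171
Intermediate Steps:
(-3854 + 25156) + 3*(-1377) = 21302 - 4131 = 17171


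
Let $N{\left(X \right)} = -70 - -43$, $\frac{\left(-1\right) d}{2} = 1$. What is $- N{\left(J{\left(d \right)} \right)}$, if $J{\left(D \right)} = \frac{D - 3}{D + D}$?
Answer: $27$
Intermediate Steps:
$d = -2$ ($d = \left(-2\right) 1 = -2$)
$J{\left(D \right)} = \frac{-3 + D}{2 D}$
$N{\left(X \right)} = -27$ ($N{\left(X \right)} = -70 + 43 = -27$)
$- N{\left(J{\left(d \right)} \right)} = \left(-1\right) \left(-27\right) = 27$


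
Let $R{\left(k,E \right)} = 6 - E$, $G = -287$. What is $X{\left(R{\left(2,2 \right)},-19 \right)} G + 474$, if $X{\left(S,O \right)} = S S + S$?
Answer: $-5266$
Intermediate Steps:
$X{\left(S,O \right)} = S + S^{2}$ ($X{\left(S,O \right)} = S^{2} + S = S + S^{2}$)
$X{\left(R{\left(2,2 \right)},-19 \right)} G + 474 = \left(6 - 2\right) \left(1 + \left(6 - 2\right)\right) \left(-287\right) + 474 = 4 \left(1 + 4\right) \left(-287\right) + 474 = 4 \cdot 5 \left(-287\right) + 474 = 20 \left(-287\right) + 474 = -5740 + 474 = -5266$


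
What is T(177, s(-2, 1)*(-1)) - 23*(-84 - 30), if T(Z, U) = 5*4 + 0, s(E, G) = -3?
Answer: 2642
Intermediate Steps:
T(Z, U) = 20 (T(Z, U) = 20 + 0 = 20)
T(177, s(-2, 1)*(-1)) - 23*(-84 - 30) = 20 - 23*(-84 - 30) = 20 - 23*(-114) = 20 + 2622 = 2642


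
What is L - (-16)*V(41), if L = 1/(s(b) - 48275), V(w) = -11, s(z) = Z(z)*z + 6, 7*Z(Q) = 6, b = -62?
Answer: -59532887/338255 ≈ -176.00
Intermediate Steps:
Z(Q) = 6/7 (Z(Q) = (1/7)*6 = 6/7)
s(z) = 6 + 6*z/7 (s(z) = 6*z/7 + 6 = 6 + 6*z/7)
L = -7/338255 (L = 1/((6 + (6/7)*(-62)) - 48275) = 1/((6 - 372/7) - 48275) = 1/(-330/7 - 48275) = 1/(-338255/7) = -7/338255 ≈ -2.0694e-5)
L - (-16)*V(41) = -7/338255 - (-16)*(-11) = -7/338255 - 1*176 = -7/338255 - 176 = -59532887/338255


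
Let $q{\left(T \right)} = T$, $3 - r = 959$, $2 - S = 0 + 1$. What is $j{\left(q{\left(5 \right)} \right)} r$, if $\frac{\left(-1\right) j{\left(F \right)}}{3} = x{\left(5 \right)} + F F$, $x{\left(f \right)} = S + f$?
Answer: $88908$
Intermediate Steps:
$S = 1$ ($S = 2 - \left(0 + 1\right) = 2 - 1 = 1$)
$r = -956$ ($r = 3 - 959 = -956$)
$x{\left(f \right)} = 1 + f$
$j{\left(F \right)} = -18 - 3 F^{2}$ ($j{\left(F \right)} = - 3 \left(\left(1 + 5\right) + F F\right) = - 3 \left(6 + F^{2}\right) = -18 - 3 F^{2}$)
$j{\left(q{\left(5 \right)} \right)} r = \left(-18 - 3 \cdot 5^{2}\right) \left(-956\right) = \left(-18 - 75\right) \left(-956\right) = \left(-93\right) \left(-956\right) = 88908$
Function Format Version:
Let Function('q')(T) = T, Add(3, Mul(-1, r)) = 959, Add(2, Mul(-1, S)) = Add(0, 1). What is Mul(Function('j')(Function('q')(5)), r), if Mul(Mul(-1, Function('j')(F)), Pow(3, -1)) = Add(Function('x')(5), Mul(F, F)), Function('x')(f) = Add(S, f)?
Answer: 88908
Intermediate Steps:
S = 1 (S = Add(2, Mul(-1, Add(0, 1))) = Add(2, Mul(-1, 1)) = Add(2, -1) = 1)
r = -956 (r = Add(3, Mul(-1, 959)) = Add(3, -959) = -956)
Function('x')(f) = Add(1, f)
Function('j')(F) = Add(-18, Mul(-3, Pow(F, 2))) (Function('j')(F) = Mul(-3, Add(Add(1, 5), Mul(F, F))) = Mul(-3, Add(6, Pow(F, 2))) = Add(-18, Mul(-3, Pow(F, 2))))
Mul(Function('j')(Function('q')(5)), r) = Mul(Add(-18, Mul(-3, Pow(5, 2))), -956) = Mul(Add(-18, Mul(-3, 25)), -956) = Mul(Add(-18, -75), -956) = Mul(-93, -956) = 88908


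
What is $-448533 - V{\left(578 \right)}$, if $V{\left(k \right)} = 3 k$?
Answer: $-450267$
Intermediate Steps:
$-448533 - V{\left(578 \right)} = -448533 - 3 \cdot 578 = -448533 - 1734 = -450267$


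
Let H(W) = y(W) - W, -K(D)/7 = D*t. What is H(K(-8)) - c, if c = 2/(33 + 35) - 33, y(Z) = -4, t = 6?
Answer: -10439/34 ≈ -307.03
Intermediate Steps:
K(D) = -42*D (K(D) = -7*D*6 = -42*D)
H(W) = -4 - W
c = -1121/34 (c = 2/68 - 33 = (1/68)*2 - 33 = 1/34 - 33 = -1121/34 ≈ -32.971)
H(K(-8)) - c = (-4 - (-42)*(-8)) - 1*(-1121/34) = (-4 - 1*336) + 1121/34 = (-4 - 336) + 1121/34 = -340 + 1121/34 = -10439/34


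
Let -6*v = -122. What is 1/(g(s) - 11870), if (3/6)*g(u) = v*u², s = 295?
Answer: 3/10581440 ≈ 2.8352e-7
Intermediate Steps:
v = 61/3 (v = -⅙*(-122) = 61/3 ≈ 20.333)
g(u) = 122*u²/3 (g(u) = 2*(61*u²/3) = 122*u²/3)
1/(g(s) - 11870) = 1/((122/3)*295² - 11870) = 1/((122/3)*87025 - 11870) = 1/(10617050/3 - 11870) = 1/(10581440/3) = 3/10581440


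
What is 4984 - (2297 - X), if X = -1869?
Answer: 818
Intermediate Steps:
4984 - (2297 - X) = 4984 - (2297 - 1*(-1869)) = 4984 - (2297 + 1869) = 4984 - 1*4166 = 4984 - 4166 = 818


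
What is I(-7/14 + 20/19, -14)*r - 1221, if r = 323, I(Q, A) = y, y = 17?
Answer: 4270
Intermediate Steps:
I(Q, A) = 17
I(-7/14 + 20/19, -14)*r - 1221 = 17*323 - 1221 = 5491 - 1221 = 4270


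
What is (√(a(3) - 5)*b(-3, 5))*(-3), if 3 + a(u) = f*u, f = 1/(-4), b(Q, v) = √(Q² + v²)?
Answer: -3*I*√1190/2 ≈ -51.745*I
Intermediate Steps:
f = -¼ ≈ -0.25000
a(u) = -3 - u/4
(√(a(3) - 5)*b(-3, 5))*(-3) = (√((-3 - ¼*3) - 5)*√((-3)² + 5²))*(-3) = (√((-3 - ¾) - 5)*√(9 + 25))*(-3) = (√(-15/4 - 5)*√34)*(-3) = (√(-35/4)*√34)*(-3) = ((I*√35/2)*√34)*(-3) = (I*√1190/2)*(-3) = -3*I*√1190/2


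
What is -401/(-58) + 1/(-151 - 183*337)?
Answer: 11283925/1632091 ≈ 6.9138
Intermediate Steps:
-401/(-58) + 1/(-151 - 183*337) = -401*(-1/58) + (1/337)/(-334) = 401/58 - 1/334*1/337 = 401/58 - 1/112558 = 11283925/1632091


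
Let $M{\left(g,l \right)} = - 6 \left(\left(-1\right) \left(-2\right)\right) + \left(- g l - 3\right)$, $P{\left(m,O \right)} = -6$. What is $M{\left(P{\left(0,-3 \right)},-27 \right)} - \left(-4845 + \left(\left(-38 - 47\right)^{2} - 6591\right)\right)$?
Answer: $4034$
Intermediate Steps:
$M{\left(g,l \right)} = -15 - g l$ ($M{\left(g,l \right)} = \left(-6\right) 2 - \left(3 + g l\right) = -12 - \left(3 + g l\right) = -15 - g l$)
$M{\left(P{\left(0,-3 \right)},-27 \right)} - \left(-4845 + \left(\left(-38 - 47\right)^{2} - 6591\right)\right) = \left(-15 - \left(-6\right) \left(-27\right)\right) - \left(-4845 + \left(\left(-38 - 47\right)^{2} - 6591\right)\right) = \left(-15 - 162\right) - \left(-4845 - \left(6591 - \left(-85\right)^{2}\right)\right) = -177 - \left(-4845 + \left(7225 - 6591\right)\right) = -177 - \left(-4845 + 634\right) = -177 - -4211 = -177 + 4211 = 4034$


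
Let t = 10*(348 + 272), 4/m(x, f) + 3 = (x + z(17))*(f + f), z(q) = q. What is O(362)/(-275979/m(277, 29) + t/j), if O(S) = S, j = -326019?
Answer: -472075512/1533973504724249 ≈ -3.0775e-7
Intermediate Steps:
m(x, f) = 4/(-3 + 2*f*(17 + x)) (m(x, f) = 4/(-3 + (x + 17)*(f + f)) = 4/(-3 + (17 + x)*(2*f)) = 4/(-3 + 2*f*(17 + x)))
t = 6200 (t = 10*620 = 6200)
O(362)/(-275979/m(277, 29) + t/j) = 362/(-275979/(4/(-3 + 34*29 + 2*29*277)) + 6200/(-326019)) = 362/(-275979/(4/(-3 + 986 + 16066)) + 6200*(-1/326019)) = 362/(-275979/(4/17049) - 6200/326019) = 362/(-275979/(4*(1/17049)) - 6200/326019) = 362/(-275979/4/17049 - 6200/326019) = 362/(-275979*17049/4 - 6200/326019) = 362/(-4705165971/4 - 6200/326019) = 362/(-1533973504724249/1304076) = 362*(-1304076/1533973504724249) = -472075512/1533973504724249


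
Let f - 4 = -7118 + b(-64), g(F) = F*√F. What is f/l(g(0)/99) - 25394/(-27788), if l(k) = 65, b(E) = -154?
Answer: -100156287/903110 ≈ -110.90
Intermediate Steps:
g(F) = F^(3/2)
f = -7268 (f = 4 + (-7118 - 154) = 4 - 7272 = -7268)
f/l(g(0)/99) - 25394/(-27788) = -7268/65 - 25394/(-27788) = -7268*1/65 - 25394*(-1/27788) = -7268/65 + 12697/13894 = -100156287/903110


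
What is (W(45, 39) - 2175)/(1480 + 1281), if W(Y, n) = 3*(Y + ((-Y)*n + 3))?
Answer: -7296/2761 ≈ -2.6425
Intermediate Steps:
W(Y, n) = 9 + 3*Y - 3*Y*n (W(Y, n) = 3*(Y + (-Y*n + 3)) = 3*(Y + (3 - Y*n)) = 3*(3 + Y - Y*n) = 9 + 3*Y - 3*Y*n)
(W(45, 39) - 2175)/(1480 + 1281) = ((9 + 3*45 - 3*45*39) - 2175)/(1480 + 1281) = ((9 + 135 - 5265) - 2175)/2761 = (-5121 - 2175)*(1/2761) = -7296*1/2761 = -7296/2761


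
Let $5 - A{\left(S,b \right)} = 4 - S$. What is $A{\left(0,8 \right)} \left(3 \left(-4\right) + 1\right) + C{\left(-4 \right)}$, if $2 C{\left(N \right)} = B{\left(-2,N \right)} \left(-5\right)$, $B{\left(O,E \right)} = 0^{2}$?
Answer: $-11$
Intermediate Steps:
$B{\left(O,E \right)} = 0$
$A{\left(S,b \right)} = 1 + S$ ($A{\left(S,b \right)} = 5 - \left(4 - S\right) = 5 + \left(-4 + S\right) = 1 + S$)
$C{\left(N \right)} = 0$ ($C{\left(N \right)} = \frac{0 \left(-5\right)}{2} = \frac{1}{2} \cdot 0 = 0$)
$A{\left(0,8 \right)} \left(3 \left(-4\right) + 1\right) + C{\left(-4 \right)} = \left(1 + 0\right) \left(3 \left(-4\right) + 1\right) + 0 = 1 \left(-12 + 1\right) + 0 = 1 \left(-11\right) + 0 = -11 + 0 = -11$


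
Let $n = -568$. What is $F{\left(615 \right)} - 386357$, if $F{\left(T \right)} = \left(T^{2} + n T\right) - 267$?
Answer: $-357719$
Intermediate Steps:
$F{\left(T \right)} = -267 + T^{2} - 568 T$ ($F{\left(T \right)} = \left(T^{2} - 568 T\right) - 267 = -267 + T^{2} - 568 T$)
$F{\left(615 \right)} - 386357 = \left(-267 + 615^{2} - 349320\right) - 386357 = \left(-267 + 378225 - 349320\right) - 386357 = 28638 - 386357 = -357719$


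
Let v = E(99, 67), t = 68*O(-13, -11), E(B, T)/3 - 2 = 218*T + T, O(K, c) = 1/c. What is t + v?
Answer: 484207/11 ≈ 44019.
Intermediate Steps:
E(B, T) = 6 + 657*T (E(B, T) = 6 + 3*(218*T + T) = 6 + 3*(219*T) = 6 + 657*T)
t = -68/11 (t = 68/(-11) = 68*(-1/11) = -68/11 ≈ -6.1818)
v = 44025 (v = 6 + 657*67 = 6 + 44019 = 44025)
t + v = -68/11 + 44025 = 484207/11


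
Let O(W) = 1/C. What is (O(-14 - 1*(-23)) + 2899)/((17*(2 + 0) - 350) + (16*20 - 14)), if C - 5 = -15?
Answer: -28989/100 ≈ -289.89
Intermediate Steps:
C = -10 (C = 5 - 15 = -10)
O(W) = -⅒ (O(W) = 1/(-10) = -⅒)
(O(-14 - 1*(-23)) + 2899)/((17*(2 + 0) - 350) + (16*20 - 14)) = (-⅒ + 2899)/((17*(2 + 0) - 350) + (16*20 - 14)) = 28989/(10*((17*2 - 350) + (320 - 14))) = 28989/(10*((34 - 350) + 306)) = 28989/(10*(-316 + 306)) = (28989/10)/(-10) = (28989/10)*(-⅒) = -28989/100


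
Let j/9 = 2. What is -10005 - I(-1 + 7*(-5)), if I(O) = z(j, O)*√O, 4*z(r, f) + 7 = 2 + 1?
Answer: -10005 + 6*I ≈ -10005.0 + 6.0*I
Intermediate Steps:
j = 18 (j = 9*2 = 18)
z(r, f) = -1 (z(r, f) = -7/4 + (2 + 1)/4 = -7/4 + (¼)*3 = -7/4 + ¾ = -1)
I(O) = -√O
-10005 - I(-1 + 7*(-5)) = -10005 - (-1)*√(-1 + 7*(-5)) = -10005 - (-1)*√(-1 - 35) = -10005 - (-1)*√(-36) = -10005 - (-1)*6*I = -10005 - (-6)*I = -10005 + 6*I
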